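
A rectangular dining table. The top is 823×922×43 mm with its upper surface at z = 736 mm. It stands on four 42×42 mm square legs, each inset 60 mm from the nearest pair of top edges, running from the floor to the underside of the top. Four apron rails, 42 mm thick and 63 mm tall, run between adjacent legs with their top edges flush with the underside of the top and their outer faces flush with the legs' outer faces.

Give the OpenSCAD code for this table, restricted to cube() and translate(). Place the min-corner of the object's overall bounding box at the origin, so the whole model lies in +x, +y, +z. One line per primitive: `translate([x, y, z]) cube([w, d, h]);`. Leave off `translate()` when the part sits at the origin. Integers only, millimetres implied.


translate([0, 0, 693]) cube([823, 922, 43]);
translate([60, 60, 0]) cube([42, 42, 693]);
translate([721, 60, 0]) cube([42, 42, 693]);
translate([60, 820, 0]) cube([42, 42, 693]);
translate([721, 820, 0]) cube([42, 42, 693]);
translate([102, 60, 630]) cube([619, 42, 63]);
translate([102, 820, 630]) cube([619, 42, 63]);
translate([60, 102, 630]) cube([42, 718, 63]);
translate([721, 102, 630]) cube([42, 718, 63]);


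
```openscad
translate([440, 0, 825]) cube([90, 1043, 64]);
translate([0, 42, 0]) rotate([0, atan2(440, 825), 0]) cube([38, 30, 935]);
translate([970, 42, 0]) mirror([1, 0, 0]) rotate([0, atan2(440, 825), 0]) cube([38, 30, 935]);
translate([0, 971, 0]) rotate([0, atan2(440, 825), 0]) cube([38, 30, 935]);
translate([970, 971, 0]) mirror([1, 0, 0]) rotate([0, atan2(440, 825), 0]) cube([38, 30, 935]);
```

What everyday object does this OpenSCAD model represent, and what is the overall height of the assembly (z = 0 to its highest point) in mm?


A sawhorse. The overall height is 889 mm.

A beam across two mirrored pairs of raked legs — a sawhorse. The beam's underside is at z = 825 (matching the legs' vertical rise in atan2(440, 825)) and the beam is 64 mm tall, so its top is at 825 + 64 = 889 mm. The raked legs top out at the beam's underside, so that is the highest point.


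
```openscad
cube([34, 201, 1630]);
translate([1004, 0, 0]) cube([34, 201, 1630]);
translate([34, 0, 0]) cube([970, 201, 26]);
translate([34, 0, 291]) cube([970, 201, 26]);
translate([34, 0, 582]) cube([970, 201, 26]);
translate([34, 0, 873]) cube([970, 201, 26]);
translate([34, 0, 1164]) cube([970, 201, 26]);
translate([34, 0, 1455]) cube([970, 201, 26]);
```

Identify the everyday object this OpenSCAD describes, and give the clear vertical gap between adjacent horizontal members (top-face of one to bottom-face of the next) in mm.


A bookshelf. The clear shelf gap is 265 mm.

Two tall side panels with 6 horizontal boards between them — a bookshelf. The first two shelf undersides are at z = 0 and z = 291; with shelf thickness 26, the clear gap is 291 − 0 − 26 = 265 mm.


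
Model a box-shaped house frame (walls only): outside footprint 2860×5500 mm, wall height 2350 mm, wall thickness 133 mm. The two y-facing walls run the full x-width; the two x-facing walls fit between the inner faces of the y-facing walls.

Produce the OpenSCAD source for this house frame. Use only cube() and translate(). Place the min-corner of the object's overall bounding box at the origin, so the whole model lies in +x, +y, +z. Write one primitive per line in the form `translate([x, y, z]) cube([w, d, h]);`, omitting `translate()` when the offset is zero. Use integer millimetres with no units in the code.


cube([2860, 133, 2350]);
translate([0, 5367, 0]) cube([2860, 133, 2350]);
translate([0, 133, 0]) cube([133, 5234, 2350]);
translate([2727, 133, 0]) cube([133, 5234, 2350]);


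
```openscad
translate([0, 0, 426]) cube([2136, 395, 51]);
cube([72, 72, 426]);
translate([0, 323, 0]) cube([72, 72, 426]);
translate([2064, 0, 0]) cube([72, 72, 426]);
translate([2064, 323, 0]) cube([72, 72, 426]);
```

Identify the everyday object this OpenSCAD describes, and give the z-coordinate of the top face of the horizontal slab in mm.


A bench. The seat-top height is 477 mm.

A long slab on four corner posts — a bench. The slab sits at z = 426 with thickness 51, so the top is 426 + 51 = 477 mm.


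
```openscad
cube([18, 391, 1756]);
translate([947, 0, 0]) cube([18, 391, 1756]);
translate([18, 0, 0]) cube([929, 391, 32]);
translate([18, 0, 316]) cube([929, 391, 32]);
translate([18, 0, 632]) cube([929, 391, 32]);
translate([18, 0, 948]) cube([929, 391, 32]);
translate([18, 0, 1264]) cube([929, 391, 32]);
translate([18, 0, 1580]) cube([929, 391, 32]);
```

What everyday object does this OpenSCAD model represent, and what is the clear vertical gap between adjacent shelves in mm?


A bookshelf. The clear shelf gap is 284 mm.

Two tall side panels with 6 horizontal boards between them — a bookshelf. The first two shelf undersides are at z = 0 and z = 316; with shelf thickness 32, the clear gap is 316 − 0 − 32 = 284 mm.


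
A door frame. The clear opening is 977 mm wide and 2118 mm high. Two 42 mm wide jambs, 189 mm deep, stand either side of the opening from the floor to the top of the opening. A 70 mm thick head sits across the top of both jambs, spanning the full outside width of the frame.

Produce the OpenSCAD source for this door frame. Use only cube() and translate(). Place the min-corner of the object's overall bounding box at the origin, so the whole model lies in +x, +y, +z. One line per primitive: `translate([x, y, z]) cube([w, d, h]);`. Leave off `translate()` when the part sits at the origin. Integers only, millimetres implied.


cube([42, 189, 2118]);
translate([1019, 0, 0]) cube([42, 189, 2118]);
translate([0, 0, 2118]) cube([1061, 189, 70]);


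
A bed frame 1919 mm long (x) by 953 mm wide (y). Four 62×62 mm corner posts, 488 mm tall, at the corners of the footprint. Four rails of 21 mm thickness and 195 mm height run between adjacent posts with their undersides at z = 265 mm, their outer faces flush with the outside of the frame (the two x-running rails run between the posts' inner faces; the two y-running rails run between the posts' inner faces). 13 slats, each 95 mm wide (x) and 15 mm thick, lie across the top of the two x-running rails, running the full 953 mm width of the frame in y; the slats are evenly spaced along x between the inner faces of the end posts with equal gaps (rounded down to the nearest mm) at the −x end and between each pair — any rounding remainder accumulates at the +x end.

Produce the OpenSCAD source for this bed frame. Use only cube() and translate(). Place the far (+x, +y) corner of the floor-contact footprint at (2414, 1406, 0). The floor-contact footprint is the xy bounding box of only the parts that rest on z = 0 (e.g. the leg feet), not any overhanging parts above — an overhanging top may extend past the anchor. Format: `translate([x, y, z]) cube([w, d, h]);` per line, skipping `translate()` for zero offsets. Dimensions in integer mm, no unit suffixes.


translate([495, 453, 0]) cube([62, 62, 488]);
translate([495, 1344, 0]) cube([62, 62, 488]);
translate([2352, 453, 0]) cube([62, 62, 488]);
translate([2352, 1344, 0]) cube([62, 62, 488]);
translate([557, 453, 265]) cube([1795, 21, 195]);
translate([557, 1385, 265]) cube([1795, 21, 195]);
translate([495, 515, 265]) cube([21, 829, 195]);
translate([2393, 515, 265]) cube([21, 829, 195]);
translate([597, 453, 460]) cube([95, 953, 15]);
translate([732, 453, 460]) cube([95, 953, 15]);
translate([867, 453, 460]) cube([95, 953, 15]);
translate([1002, 453, 460]) cube([95, 953, 15]);
translate([1137, 453, 460]) cube([95, 953, 15]);
translate([1272, 453, 460]) cube([95, 953, 15]);
translate([1407, 453, 460]) cube([95, 953, 15]);
translate([1542, 453, 460]) cube([95, 953, 15]);
translate([1677, 453, 460]) cube([95, 953, 15]);
translate([1812, 453, 460]) cube([95, 953, 15]);
translate([1947, 453, 460]) cube([95, 953, 15]);
translate([2082, 453, 460]) cube([95, 953, 15]);
translate([2217, 453, 460]) cube([95, 953, 15]);


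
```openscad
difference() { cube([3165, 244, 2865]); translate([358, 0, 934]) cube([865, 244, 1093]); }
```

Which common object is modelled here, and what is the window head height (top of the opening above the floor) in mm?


A wall with a window opening. The window head height is 2027 mm.

A wall with a rectangular opening subtracted — a window. Sill at z = 934, opening 1093 mm tall, so the head is at 934 + 1093 = 2027 mm.


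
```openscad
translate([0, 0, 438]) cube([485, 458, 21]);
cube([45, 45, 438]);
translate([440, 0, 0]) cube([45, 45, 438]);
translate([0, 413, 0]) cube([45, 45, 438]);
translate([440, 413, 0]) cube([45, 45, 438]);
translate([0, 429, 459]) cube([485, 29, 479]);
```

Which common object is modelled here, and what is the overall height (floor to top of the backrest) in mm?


A chair. The overall height is 938 mm.

A slab on four corner posts with a tall panel at the back — a chair. The seat slab sits at z = 438 with thickness 21, and the 479 mm backrest starts at the seat top, so the overall height is 438 + 21 + 479 = 938 mm.


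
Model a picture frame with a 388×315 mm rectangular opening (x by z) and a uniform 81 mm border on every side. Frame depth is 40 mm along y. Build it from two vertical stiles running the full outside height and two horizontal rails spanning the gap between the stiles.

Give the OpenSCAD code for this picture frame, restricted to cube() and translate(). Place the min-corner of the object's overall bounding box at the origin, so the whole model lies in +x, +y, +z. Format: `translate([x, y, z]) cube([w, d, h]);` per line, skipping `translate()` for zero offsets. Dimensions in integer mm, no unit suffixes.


cube([81, 40, 477]);
translate([469, 0, 0]) cube([81, 40, 477]);
translate([81, 0, 0]) cube([388, 40, 81]);
translate([81, 0, 396]) cube([388, 40, 81]);


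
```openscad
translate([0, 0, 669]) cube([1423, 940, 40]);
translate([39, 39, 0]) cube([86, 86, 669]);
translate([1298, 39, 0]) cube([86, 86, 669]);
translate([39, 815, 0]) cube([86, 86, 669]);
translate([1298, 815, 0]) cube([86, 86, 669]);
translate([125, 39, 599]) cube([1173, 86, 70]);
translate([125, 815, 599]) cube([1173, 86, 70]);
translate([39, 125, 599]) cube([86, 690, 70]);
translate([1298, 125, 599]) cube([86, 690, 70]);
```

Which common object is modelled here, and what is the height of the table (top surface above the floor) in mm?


A table. The table height is 709 mm.

A 1423×940×40 slab sits at z = 669 on four 86 mm square posts — a table. The top surface is at 669 + 40 = 709 mm.


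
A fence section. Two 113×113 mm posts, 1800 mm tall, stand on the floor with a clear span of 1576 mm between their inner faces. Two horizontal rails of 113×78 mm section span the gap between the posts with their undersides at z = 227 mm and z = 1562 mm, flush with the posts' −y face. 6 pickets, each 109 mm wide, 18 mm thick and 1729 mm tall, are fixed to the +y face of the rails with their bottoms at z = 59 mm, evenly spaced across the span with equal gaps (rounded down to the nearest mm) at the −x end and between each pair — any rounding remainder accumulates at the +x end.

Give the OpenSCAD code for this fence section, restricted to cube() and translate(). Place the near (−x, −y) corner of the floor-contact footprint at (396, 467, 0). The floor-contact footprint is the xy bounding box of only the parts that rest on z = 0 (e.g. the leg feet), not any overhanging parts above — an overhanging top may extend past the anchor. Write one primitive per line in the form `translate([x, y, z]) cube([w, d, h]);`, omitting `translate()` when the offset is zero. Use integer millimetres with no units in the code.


translate([396, 467, 0]) cube([113, 113, 1800]);
translate([2085, 467, 0]) cube([113, 113, 1800]);
translate([509, 467, 227]) cube([1576, 113, 78]);
translate([509, 467, 1562]) cube([1576, 113, 78]);
translate([640, 580, 59]) cube([109, 18, 1729]);
translate([880, 580, 59]) cube([109, 18, 1729]);
translate([1120, 580, 59]) cube([109, 18, 1729]);
translate([1360, 580, 59]) cube([109, 18, 1729]);
translate([1600, 580, 59]) cube([109, 18, 1729]);
translate([1840, 580, 59]) cube([109, 18, 1729]);


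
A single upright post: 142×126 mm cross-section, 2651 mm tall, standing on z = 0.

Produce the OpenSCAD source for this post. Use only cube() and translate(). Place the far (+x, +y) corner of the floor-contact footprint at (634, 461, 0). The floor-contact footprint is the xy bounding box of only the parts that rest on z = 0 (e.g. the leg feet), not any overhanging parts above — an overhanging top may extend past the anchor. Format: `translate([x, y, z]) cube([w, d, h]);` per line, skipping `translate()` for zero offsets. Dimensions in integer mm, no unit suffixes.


translate([492, 335, 0]) cube([142, 126, 2651]);


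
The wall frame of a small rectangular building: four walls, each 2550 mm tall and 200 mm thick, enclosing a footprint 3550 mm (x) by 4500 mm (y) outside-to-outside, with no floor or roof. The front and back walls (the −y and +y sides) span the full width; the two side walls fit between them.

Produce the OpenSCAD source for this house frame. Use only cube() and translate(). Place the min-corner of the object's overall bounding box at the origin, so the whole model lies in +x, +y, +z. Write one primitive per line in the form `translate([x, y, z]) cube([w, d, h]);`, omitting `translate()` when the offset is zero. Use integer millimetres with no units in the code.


cube([3550, 200, 2550]);
translate([0, 4300, 0]) cube([3550, 200, 2550]);
translate([0, 200, 0]) cube([200, 4100, 2550]);
translate([3350, 200, 0]) cube([200, 4100, 2550]);


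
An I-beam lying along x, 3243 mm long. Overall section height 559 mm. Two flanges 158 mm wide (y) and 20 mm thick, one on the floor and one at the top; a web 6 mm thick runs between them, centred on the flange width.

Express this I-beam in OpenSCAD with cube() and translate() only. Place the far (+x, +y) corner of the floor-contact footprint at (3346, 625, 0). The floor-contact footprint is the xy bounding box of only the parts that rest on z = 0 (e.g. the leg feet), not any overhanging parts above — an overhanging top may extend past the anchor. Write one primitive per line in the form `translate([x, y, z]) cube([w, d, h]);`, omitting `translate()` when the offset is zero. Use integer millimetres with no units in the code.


translate([103, 467, 0]) cube([3243, 158, 20]);
translate([103, 543, 20]) cube([3243, 6, 519]);
translate([103, 467, 539]) cube([3243, 158, 20]);


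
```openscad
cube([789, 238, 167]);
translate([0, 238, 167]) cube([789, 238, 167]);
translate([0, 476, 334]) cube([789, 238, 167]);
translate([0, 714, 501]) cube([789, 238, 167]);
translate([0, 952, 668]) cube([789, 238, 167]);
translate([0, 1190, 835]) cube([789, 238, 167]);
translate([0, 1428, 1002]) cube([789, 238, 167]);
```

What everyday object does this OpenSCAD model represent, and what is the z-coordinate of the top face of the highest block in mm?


A staircase. The total rise is 1169 mm.

7 identical blocks, each offset up and back from the previous — a staircase. Each step is 167 mm tall and there are 7 of them, so the total rise is 7 × 167 = 1169 mm.


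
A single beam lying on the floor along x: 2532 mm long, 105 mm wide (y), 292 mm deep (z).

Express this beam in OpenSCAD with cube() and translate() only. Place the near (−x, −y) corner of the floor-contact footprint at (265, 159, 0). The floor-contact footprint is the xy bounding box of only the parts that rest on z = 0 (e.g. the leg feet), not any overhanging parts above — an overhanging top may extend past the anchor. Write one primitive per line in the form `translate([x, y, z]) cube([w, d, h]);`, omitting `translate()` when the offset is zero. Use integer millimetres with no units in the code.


translate([265, 159, 0]) cube([2532, 105, 292]);


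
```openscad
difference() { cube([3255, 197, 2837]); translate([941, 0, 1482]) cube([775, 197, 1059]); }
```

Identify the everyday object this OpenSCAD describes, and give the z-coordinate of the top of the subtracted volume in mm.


A wall with a window opening. The window head height is 2541 mm.

A wall with a rectangular opening subtracted — a window. Sill at z = 1482, opening 1059 mm tall, so the head is at 1482 + 1059 = 2541 mm.


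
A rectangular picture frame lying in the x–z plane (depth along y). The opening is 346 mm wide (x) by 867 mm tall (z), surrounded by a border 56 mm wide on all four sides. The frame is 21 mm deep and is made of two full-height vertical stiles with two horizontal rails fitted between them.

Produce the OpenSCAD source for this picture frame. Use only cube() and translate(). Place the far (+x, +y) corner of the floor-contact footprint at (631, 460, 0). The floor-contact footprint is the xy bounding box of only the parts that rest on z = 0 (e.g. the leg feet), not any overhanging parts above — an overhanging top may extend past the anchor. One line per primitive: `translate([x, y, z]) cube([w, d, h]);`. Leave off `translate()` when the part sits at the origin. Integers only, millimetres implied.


translate([173, 439, 0]) cube([56, 21, 979]);
translate([575, 439, 0]) cube([56, 21, 979]);
translate([229, 439, 0]) cube([346, 21, 56]);
translate([229, 439, 923]) cube([346, 21, 56]);


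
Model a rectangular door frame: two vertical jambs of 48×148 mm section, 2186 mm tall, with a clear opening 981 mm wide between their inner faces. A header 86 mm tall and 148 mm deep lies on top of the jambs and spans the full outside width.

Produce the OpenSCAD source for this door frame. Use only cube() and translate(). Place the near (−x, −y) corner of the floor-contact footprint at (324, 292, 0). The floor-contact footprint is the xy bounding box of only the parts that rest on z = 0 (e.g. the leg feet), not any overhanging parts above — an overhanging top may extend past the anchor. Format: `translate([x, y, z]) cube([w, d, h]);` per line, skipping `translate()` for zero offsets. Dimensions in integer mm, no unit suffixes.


translate([324, 292, 0]) cube([48, 148, 2186]);
translate([1353, 292, 0]) cube([48, 148, 2186]);
translate([324, 292, 2186]) cube([1077, 148, 86]);


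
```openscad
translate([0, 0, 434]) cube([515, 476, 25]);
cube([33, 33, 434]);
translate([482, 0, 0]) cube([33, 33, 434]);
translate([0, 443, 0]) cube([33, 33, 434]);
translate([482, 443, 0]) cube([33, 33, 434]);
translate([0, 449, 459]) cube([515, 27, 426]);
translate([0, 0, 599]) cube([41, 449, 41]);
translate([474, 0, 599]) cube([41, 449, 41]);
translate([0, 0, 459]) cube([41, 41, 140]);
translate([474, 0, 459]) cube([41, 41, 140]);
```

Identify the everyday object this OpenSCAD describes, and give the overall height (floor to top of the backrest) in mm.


A chair. The overall height is 885 mm.

A slab on four corner posts with a tall panel at the back — a chair. The seat slab sits at z = 434 with thickness 25, and the 426 mm backrest starts at the seat top, so the overall height is 434 + 25 + 426 = 885 mm.


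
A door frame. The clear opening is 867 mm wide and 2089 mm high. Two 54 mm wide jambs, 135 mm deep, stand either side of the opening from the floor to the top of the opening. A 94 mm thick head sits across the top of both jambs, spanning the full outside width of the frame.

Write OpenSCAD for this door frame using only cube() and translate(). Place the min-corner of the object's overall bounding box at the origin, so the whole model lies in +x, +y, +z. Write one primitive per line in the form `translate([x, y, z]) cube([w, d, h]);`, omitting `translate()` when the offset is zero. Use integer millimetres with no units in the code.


cube([54, 135, 2089]);
translate([921, 0, 0]) cube([54, 135, 2089]);
translate([0, 0, 2089]) cube([975, 135, 94]);


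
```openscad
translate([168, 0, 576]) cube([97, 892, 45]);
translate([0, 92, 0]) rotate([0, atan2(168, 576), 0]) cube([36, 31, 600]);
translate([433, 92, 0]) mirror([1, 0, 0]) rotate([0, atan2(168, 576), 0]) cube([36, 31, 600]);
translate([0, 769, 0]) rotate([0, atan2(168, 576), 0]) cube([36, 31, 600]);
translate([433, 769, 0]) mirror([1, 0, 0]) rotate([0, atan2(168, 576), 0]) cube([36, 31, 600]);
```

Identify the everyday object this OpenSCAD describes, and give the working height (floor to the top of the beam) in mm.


A sawhorse. The overall height is 621 mm.

A beam across two mirrored pairs of raked legs — a sawhorse. The beam's underside is at z = 576 (matching the legs' vertical rise in atan2(168, 576)) and the beam is 45 mm tall, so its top is at 576 + 45 = 621 mm. The raked legs top out at the beam's underside, so that is the highest point.


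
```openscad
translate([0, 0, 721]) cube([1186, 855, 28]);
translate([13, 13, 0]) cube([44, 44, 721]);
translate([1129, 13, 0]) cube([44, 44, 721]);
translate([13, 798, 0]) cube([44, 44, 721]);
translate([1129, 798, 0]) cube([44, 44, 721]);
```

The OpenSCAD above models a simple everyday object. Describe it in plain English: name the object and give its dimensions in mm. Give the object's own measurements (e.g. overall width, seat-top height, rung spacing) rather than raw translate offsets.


A rectangular dining table. The top is 1186×855×28 mm with its upper surface at z = 749 mm. It stands on four 44×44 mm square legs, each inset 13 mm from the nearest pair of top edges, running from the floor to the underside of the top.


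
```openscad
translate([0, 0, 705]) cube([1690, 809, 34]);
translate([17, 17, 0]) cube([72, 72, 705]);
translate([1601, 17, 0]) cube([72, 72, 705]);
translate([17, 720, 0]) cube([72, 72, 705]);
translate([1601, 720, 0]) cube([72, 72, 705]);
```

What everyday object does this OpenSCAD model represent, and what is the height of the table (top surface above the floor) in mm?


A table. The table height is 739 mm.

A 1690×809×34 slab sits at z = 705 on four 72 mm square posts — a table. The top surface is at 705 + 34 = 739 mm.


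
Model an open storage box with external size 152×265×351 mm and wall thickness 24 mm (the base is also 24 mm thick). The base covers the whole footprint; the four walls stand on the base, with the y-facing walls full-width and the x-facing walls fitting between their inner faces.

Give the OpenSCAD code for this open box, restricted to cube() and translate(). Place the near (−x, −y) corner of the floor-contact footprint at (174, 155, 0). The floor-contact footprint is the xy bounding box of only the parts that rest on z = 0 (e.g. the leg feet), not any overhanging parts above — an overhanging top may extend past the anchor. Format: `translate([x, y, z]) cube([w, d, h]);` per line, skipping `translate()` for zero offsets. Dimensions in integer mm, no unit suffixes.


translate([174, 155, 0]) cube([152, 265, 24]);
translate([174, 155, 24]) cube([152, 24, 327]);
translate([174, 396, 24]) cube([152, 24, 327]);
translate([174, 179, 24]) cube([24, 217, 327]);
translate([302, 179, 24]) cube([24, 217, 327]);


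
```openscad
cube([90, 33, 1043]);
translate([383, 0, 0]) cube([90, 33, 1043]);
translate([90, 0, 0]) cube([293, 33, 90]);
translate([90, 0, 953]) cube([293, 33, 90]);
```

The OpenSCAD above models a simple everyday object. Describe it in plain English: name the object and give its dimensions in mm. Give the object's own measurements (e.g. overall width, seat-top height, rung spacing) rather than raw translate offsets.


A rectangular picture frame lying in the x–z plane (depth along y). The opening is 293 mm wide (x) by 863 mm tall (z), surrounded by a border 90 mm wide on all four sides. The frame is 33 mm deep and is made of two full-height vertical stiles with two horizontal rails fitted between them.


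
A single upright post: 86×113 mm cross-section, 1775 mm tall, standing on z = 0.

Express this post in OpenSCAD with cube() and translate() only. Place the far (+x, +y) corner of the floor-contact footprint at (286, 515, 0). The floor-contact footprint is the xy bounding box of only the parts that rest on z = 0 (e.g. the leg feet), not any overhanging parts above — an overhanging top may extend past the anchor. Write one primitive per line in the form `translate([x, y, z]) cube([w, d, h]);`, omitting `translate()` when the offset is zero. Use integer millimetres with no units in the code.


translate([200, 402, 0]) cube([86, 113, 1775]);


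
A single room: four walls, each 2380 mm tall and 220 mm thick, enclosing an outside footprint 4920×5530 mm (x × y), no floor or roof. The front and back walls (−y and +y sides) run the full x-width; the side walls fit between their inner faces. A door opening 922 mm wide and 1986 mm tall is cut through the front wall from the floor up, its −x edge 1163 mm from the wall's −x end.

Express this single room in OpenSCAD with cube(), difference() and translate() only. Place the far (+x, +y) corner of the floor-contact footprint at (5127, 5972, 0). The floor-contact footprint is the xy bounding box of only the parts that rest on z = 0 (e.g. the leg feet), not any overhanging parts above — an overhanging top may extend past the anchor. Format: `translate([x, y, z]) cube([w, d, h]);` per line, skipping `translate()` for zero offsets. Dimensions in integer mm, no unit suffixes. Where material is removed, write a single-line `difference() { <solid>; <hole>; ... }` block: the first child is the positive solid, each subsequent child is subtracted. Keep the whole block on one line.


difference() { translate([207, 442, 0]) cube([4920, 220, 2380]); translate([1370, 442, 0]) cube([922, 220, 1986]); }
translate([207, 5752, 0]) cube([4920, 220, 2380]);
translate([207, 662, 0]) cube([220, 5090, 2380]);
translate([4907, 662, 0]) cube([220, 5090, 2380]);


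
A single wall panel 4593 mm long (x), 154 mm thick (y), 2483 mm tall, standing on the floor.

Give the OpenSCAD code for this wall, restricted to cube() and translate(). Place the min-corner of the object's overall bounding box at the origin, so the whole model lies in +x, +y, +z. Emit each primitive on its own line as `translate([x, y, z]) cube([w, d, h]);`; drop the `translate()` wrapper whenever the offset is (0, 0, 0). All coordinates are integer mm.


cube([4593, 154, 2483]);


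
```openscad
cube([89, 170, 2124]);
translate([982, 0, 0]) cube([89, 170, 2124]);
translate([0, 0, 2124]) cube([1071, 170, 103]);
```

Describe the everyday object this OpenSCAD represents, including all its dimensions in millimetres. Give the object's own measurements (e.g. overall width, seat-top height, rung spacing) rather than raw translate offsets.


A door frame. The clear opening is 893 mm wide and 2124 mm high. Two 89 mm wide jambs, 170 mm deep, stand either side of the opening from the floor to the top of the opening. A 103 mm thick head sits across the top of both jambs, spanning the full outside width of the frame.


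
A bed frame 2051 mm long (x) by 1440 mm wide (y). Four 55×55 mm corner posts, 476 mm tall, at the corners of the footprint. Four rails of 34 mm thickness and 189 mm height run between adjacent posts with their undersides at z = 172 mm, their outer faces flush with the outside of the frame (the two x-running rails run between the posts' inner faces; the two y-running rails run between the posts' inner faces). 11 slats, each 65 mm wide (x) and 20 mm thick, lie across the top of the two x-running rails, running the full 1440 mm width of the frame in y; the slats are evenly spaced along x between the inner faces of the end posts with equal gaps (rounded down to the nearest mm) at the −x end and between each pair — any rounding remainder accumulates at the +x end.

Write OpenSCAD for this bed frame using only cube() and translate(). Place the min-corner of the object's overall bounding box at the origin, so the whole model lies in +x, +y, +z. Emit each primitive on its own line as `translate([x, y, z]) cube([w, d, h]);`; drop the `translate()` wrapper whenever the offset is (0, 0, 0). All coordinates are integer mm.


// slat z = rail_z + rail_h = 172 + 189 = 361
// slat gap = ⌊(1941 − 11·65) / 12⌋ = 102
cube([55, 55, 476]);
translate([0, 1385, 0]) cube([55, 55, 476]);
translate([1996, 0, 0]) cube([55, 55, 476]);
translate([1996, 1385, 0]) cube([55, 55, 476]);
translate([55, 0, 172]) cube([1941, 34, 189]);
translate([55, 1406, 172]) cube([1941, 34, 189]);
translate([0, 55, 172]) cube([34, 1330, 189]);
translate([2017, 55, 172]) cube([34, 1330, 189]);
translate([157, 0, 361]) cube([65, 1440, 20]);
translate([324, 0, 361]) cube([65, 1440, 20]);
translate([491, 0, 361]) cube([65, 1440, 20]);
translate([658, 0, 361]) cube([65, 1440, 20]);
translate([825, 0, 361]) cube([65, 1440, 20]);
translate([992, 0, 361]) cube([65, 1440, 20]);
translate([1159, 0, 361]) cube([65, 1440, 20]);
translate([1326, 0, 361]) cube([65, 1440, 20]);
translate([1493, 0, 361]) cube([65, 1440, 20]);
translate([1660, 0, 361]) cube([65, 1440, 20]);
translate([1827, 0, 361]) cube([65, 1440, 20]);


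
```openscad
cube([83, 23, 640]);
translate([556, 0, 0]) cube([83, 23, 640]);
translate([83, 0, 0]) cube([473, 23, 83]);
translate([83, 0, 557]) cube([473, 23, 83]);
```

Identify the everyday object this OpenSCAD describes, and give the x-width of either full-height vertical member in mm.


A picture frame. The border width is 83 mm.

Four thin pieces enclosing a rectangular opening — a picture frame. The two full-height stiles are 640 mm tall; the top rail sits at z = 557 and is 83 mm tall, so the border above the opening is 640 − 557 = 83 mm, matching the stile x-width.


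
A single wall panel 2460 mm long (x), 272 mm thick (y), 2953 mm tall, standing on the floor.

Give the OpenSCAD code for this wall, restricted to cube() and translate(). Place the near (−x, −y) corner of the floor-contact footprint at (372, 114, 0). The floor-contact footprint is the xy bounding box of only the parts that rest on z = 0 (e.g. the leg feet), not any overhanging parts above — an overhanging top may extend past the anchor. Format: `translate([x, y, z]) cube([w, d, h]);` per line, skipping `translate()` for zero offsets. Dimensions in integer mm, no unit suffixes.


translate([372, 114, 0]) cube([2460, 272, 2953]);


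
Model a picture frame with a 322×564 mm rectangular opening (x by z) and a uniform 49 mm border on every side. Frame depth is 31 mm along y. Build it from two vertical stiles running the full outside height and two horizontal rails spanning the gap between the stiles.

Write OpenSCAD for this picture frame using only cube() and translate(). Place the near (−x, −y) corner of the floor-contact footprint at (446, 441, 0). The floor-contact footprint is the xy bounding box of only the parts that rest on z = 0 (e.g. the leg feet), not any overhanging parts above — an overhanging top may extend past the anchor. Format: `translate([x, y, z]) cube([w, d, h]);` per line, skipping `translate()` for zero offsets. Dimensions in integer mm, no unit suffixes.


translate([446, 441, 0]) cube([49, 31, 662]);
translate([817, 441, 0]) cube([49, 31, 662]);
translate([495, 441, 0]) cube([322, 31, 49]);
translate([495, 441, 613]) cube([322, 31, 49]);


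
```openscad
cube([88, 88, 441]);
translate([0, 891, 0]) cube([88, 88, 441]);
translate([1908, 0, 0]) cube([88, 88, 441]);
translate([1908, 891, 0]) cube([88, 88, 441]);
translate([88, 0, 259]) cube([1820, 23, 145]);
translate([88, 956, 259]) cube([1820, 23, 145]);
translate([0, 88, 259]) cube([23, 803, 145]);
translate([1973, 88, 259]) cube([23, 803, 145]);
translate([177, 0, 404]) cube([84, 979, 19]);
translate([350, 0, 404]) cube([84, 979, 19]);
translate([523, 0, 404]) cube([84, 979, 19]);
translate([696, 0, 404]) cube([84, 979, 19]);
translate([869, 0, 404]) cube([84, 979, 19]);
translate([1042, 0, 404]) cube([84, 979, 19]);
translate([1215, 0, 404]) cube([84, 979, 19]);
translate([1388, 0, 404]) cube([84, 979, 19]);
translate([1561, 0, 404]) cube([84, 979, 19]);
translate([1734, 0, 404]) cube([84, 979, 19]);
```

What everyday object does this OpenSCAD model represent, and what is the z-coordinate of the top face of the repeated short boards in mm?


A bed frame. The slat-top height is 423 mm.

Four posts, four rails, and a row of slats — a bed frame. Slats sit on the rails at z = 259 + 145 = 404; with slat thickness 19, the top is 423 mm.


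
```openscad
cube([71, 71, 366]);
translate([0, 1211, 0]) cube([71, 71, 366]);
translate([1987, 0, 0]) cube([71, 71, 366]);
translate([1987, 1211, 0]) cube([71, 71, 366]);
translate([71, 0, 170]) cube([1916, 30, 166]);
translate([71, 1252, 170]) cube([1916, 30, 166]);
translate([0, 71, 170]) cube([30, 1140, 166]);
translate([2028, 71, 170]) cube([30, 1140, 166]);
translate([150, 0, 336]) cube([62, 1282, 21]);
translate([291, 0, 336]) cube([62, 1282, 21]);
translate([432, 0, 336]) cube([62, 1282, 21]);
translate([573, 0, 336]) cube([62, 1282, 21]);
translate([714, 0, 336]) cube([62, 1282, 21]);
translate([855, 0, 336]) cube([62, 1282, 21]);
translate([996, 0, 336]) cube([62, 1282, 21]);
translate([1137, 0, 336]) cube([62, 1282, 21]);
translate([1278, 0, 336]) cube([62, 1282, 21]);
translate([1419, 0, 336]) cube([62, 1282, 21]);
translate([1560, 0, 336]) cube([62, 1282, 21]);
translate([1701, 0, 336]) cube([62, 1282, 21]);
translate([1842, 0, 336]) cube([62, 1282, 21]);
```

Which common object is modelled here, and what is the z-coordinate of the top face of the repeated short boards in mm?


A bed frame. The slat-top height is 357 mm.

Four posts, four rails, and a row of slats — a bed frame. Slats sit on the rails at z = 170 + 166 = 336; with slat thickness 21, the top is 357 mm.


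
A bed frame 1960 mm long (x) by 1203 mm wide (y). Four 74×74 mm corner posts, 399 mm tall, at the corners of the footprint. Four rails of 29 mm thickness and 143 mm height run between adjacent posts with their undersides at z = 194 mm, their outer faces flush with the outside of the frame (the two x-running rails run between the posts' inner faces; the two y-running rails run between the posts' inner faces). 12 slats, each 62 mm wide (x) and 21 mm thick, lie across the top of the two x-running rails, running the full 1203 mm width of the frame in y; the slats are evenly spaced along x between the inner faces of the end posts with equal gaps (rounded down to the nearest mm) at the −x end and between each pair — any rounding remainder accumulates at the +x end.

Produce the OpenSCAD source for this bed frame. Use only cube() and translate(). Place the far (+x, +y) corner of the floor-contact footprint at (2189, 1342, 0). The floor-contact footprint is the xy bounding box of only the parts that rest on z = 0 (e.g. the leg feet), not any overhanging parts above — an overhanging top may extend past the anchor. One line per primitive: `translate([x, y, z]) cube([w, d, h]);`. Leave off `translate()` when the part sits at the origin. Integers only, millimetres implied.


translate([229, 139, 0]) cube([74, 74, 399]);
translate([229, 1268, 0]) cube([74, 74, 399]);
translate([2115, 139, 0]) cube([74, 74, 399]);
translate([2115, 1268, 0]) cube([74, 74, 399]);
translate([303, 139, 194]) cube([1812, 29, 143]);
translate([303, 1313, 194]) cube([1812, 29, 143]);
translate([229, 213, 194]) cube([29, 1055, 143]);
translate([2160, 213, 194]) cube([29, 1055, 143]);
translate([385, 139, 337]) cube([62, 1203, 21]);
translate([529, 139, 337]) cube([62, 1203, 21]);
translate([673, 139, 337]) cube([62, 1203, 21]);
translate([817, 139, 337]) cube([62, 1203, 21]);
translate([961, 139, 337]) cube([62, 1203, 21]);
translate([1105, 139, 337]) cube([62, 1203, 21]);
translate([1249, 139, 337]) cube([62, 1203, 21]);
translate([1393, 139, 337]) cube([62, 1203, 21]);
translate([1537, 139, 337]) cube([62, 1203, 21]);
translate([1681, 139, 337]) cube([62, 1203, 21]);
translate([1825, 139, 337]) cube([62, 1203, 21]);
translate([1969, 139, 337]) cube([62, 1203, 21]);


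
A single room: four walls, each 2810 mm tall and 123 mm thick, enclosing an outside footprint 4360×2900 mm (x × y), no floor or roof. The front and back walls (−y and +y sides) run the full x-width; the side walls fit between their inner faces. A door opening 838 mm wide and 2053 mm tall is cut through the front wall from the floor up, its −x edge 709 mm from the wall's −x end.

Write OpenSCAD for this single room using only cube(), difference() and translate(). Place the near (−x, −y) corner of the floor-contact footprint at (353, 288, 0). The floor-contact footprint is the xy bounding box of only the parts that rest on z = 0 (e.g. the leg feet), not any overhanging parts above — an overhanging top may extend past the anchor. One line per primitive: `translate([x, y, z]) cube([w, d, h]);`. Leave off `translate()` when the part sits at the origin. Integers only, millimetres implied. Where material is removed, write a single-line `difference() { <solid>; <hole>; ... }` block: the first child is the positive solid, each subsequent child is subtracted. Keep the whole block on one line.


difference() { translate([353, 288, 0]) cube([4360, 123, 2810]); translate([1062, 288, 0]) cube([838, 123, 2053]); }
translate([353, 3065, 0]) cube([4360, 123, 2810]);
translate([353, 411, 0]) cube([123, 2654, 2810]);
translate([4590, 411, 0]) cube([123, 2654, 2810]);


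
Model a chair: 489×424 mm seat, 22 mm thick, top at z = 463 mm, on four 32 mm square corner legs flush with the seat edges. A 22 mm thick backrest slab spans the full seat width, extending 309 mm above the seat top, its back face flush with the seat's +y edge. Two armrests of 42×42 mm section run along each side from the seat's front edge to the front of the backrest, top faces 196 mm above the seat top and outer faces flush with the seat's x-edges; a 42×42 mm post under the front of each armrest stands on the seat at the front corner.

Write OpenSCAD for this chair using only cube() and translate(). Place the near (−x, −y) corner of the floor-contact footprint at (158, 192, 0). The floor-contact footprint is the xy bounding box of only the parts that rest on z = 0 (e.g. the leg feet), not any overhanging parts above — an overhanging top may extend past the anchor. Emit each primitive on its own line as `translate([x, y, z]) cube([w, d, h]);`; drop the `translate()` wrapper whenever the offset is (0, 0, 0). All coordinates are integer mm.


translate([158, 192, 441]) cube([489, 424, 22]);
translate([158, 192, 0]) cube([32, 32, 441]);
translate([615, 192, 0]) cube([32, 32, 441]);
translate([158, 584, 0]) cube([32, 32, 441]);
translate([615, 584, 0]) cube([32, 32, 441]);
translate([158, 594, 463]) cube([489, 22, 309]);
translate([158, 192, 617]) cube([42, 402, 42]);
translate([605, 192, 617]) cube([42, 402, 42]);
translate([158, 192, 463]) cube([42, 42, 154]);
translate([605, 192, 463]) cube([42, 42, 154]);


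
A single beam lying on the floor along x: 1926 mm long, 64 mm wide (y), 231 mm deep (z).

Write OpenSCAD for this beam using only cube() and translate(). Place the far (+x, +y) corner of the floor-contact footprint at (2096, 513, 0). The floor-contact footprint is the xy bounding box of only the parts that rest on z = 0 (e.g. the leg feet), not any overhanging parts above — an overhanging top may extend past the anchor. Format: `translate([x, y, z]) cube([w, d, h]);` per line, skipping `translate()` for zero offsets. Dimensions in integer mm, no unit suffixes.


translate([170, 449, 0]) cube([1926, 64, 231]);


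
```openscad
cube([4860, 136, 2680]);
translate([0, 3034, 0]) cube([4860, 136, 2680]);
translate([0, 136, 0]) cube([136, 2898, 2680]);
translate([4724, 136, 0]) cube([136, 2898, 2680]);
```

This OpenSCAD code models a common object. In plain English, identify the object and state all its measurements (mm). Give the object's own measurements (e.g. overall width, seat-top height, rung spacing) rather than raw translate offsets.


The wall frame of a small rectangular building: four walls, each 2680 mm tall and 136 mm thick, enclosing a footprint 4860 mm (x) by 3170 mm (y) outside-to-outside, with no floor or roof. The front and back walls (the −y and +y sides) span the full width; the two side walls fit between them.


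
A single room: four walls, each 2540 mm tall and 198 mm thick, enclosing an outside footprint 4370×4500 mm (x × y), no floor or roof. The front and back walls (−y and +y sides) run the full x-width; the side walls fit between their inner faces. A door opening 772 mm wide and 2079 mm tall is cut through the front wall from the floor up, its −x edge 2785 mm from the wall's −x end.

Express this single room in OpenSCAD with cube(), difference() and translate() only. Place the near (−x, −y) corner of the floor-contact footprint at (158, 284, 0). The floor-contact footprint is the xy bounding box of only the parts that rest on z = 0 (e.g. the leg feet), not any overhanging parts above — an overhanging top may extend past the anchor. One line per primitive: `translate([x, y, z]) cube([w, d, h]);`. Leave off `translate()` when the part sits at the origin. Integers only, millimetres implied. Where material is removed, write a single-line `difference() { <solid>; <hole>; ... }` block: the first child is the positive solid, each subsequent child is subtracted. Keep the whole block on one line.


difference() { translate([158, 284, 0]) cube([4370, 198, 2540]); translate([2943, 284, 0]) cube([772, 198, 2079]); }
translate([158, 4586, 0]) cube([4370, 198, 2540]);
translate([158, 482, 0]) cube([198, 4104, 2540]);
translate([4330, 482, 0]) cube([198, 4104, 2540]);
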